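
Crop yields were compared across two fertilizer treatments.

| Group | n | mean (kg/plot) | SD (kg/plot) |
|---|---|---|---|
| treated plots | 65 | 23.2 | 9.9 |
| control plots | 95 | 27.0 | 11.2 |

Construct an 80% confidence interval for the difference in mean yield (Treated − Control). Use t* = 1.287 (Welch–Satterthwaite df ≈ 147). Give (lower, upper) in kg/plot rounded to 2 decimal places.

Per-group SEs: s₁/√n₁ = 9.9/√65 = 1.2279, s₂/√n₂ = 11.2/√95 = 1.1491.
Unpooled SE of the difference: √(1.50773841 + 1.32043081) = 1.6817.
Margin of error = t* · SE = 1.287 × 1.6817 = 2.1643.
x̄₁ − x̄₂ = 23.2 − 27.0 = -3.8000.
CI: -3.8000 ± 2.1643 = (-5.96, -1.64).

(-5.96, -1.64)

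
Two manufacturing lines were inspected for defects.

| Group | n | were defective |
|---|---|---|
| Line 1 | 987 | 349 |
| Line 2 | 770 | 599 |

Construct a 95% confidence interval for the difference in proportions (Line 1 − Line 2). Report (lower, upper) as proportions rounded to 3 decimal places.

(-0.466, -0.382)

First, p̂₁ = 349/987 = 0.3536; p̂₂ = 599/770 = 0.7779.
The two standard errors are √(0.3536×0.6464/987) = 0.01522 and √(0.7779×0.2221/770) = 0.01498.
Because the samples are independent, SE_diff = √(0.01522² + 0.01498²) = 0.02136.
Using z* = 1.960 for 95%, ME = 1.960 × 0.02136 = 0.04187.
p̂₁ − p̂₂ = -0.4243; interval -0.4243 ± 0.04187 gives (-0.466, -0.382).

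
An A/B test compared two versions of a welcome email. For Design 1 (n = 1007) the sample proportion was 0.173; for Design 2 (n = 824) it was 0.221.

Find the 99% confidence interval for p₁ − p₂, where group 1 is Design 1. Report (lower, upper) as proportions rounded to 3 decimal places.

The two standard errors are √(0.1730×0.8270/1007) = 0.01192 and √(0.2210×0.7790/824) = 0.01445.
Because the samples are independent, SE_diff = √(0.01192² + 0.01445²) = 0.01873.
Using z* = 2.576 for 99%, ME = 2.576 × 0.01873 = 0.04825.
p̂₁ − p̂₂ = -0.0480; interval -0.0480 ± 0.04825 gives (-0.096, 0.000).

(-0.096, 0.000)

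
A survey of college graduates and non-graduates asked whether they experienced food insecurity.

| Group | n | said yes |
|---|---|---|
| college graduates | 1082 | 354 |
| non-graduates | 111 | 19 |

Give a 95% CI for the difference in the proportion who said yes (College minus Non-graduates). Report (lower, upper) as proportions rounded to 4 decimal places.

First, p̂₁ = 354/1082 = 0.3272; p̂₂ = 19/111 = 0.1712.
The two standard errors are √(0.3272×0.6728/1082) = 0.01426 and √(0.1712×0.8288/111) = 0.03575.
Because the samples are independent, SE_diff = √(0.01426² + 0.03575²) = 0.03849.
Using z* = 1.960 for 95%, ME = 1.960 × 0.03849 = 0.07544.
p̂₁ − p̂₂ = 0.1560; interval 0.1560 ± 0.07544 gives (0.0806, 0.2314).

(0.0806, 0.2314)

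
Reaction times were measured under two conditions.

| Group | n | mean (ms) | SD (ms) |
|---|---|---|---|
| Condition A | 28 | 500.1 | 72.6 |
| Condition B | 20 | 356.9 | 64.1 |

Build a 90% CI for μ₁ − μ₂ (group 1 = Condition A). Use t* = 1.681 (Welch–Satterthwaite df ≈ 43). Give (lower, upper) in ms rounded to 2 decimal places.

SE₁ = s₁/√n₁ = 72.6/√28 = 13.7201; SE₂ = 64.1/√20 = 14.3332.
Independent samples, unequal variances: SE_diff = √(SE₁² + SE₂²) = √(188.24114401 + 205.44062224) = 19.8414.
t* = 1.681, so margin of error = 1.681 × 19.8414 = 33.3534.
Difference in means = 500.1 − 356.9 = 143.2000.
143.2000 ± 33.3534 → (109.85, 176.55).

(109.85, 176.55)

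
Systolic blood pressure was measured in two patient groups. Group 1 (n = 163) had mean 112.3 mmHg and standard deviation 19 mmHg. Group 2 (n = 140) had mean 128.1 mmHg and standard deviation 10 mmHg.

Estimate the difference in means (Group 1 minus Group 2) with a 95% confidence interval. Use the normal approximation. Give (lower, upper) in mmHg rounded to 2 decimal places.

SE₁ = s₁/√n₁ = 19/√163 = 1.4882; SE₂ = 10/√140 = 0.8452.
Independent samples, unequal variances: SE_diff = √(SE₁² + SE₂²) = √(2.21473924 + 0.71436304) = 1.7115.
z* = 1.960, so margin of error = 1.960 × 1.7115 = 3.3545.
Difference in means = 112.3 − 128.1 = -15.8000.
-15.8000 ± 3.3545 → (-19.15, -12.45).

(-19.15, -12.45)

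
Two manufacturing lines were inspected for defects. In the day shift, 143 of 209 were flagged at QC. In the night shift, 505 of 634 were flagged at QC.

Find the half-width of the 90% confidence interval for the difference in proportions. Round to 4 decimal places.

0.0591

p̂₁ = 143/209 = 0.6842 and p̂₂ = 505/634 = 0.7965.
SE₁ = √(p̂₁(1−p̂₁)/n₁) = √(0.6842·0.3158/209) = 0.03215; SE₂ = √(0.7965·0.2035/634) = 0.01599.
Independent samples: SE of the difference = √(SE₁² + SE₂²) = √(0.0010336225 + 0.0002556801) = 0.03591.
z* for 90% confidence is 1.645, so the margin of error is 1.645 × 0.03591 = 0.05907.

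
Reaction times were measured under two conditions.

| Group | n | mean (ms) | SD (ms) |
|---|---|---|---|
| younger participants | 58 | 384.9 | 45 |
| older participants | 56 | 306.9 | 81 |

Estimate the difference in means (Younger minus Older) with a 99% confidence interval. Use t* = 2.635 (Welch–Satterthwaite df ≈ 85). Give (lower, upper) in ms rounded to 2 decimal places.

(45.51, 110.49)

Per-group SEs: s₁/√n₁ = 45/√58 = 5.9088, s₂/√n₂ = 81/√56 = 10.8241.
Unpooled SE of the difference: √(34.91391744 + 117.16114081) = 12.3319.
Margin of error = t* · SE = 2.635 × 12.3319 = 32.4946.
x̄₁ − x̄₂ = 384.9 − 306.9 = 78.0000.
CI: 78.0000 ± 32.4946 = (45.51, 110.49).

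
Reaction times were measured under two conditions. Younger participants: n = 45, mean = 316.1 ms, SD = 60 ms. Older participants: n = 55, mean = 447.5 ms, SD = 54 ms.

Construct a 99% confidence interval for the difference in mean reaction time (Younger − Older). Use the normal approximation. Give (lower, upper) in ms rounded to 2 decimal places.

Standard errors of each mean: 60/√45 = 8.9443 and 54/√55 = 7.2814.
SE(x̄₁ − x̄₂) = √(8.9443² + 7.2814²) = 11.5334 for independent samples with unequal variances.
With z* = 2.576, the margin is 2.576 × 11.5334 = 29.7100.
x̄₁ − x̄₂ = 316.1 − 447.5 = -131.4000; the interval is -131.4000 ± 29.7100 = (-161.11, -101.69).

(-161.11, -101.69)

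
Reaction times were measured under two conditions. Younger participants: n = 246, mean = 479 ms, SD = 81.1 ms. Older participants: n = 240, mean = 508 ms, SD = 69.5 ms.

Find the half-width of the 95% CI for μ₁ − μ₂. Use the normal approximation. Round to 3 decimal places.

13.417

SE₁ = s₁/√n₁ = 81.1/√246 = 5.1707; SE₂ = 69.5/√240 = 4.4862.
Independent samples, unequal variances: SE_diff = √(SE₁² + SE₂²) = √(26.73613849 + 20.12599044) = 6.8456.
z* = 1.960, so margin of error = 1.960 × 6.8456 = 13.4174.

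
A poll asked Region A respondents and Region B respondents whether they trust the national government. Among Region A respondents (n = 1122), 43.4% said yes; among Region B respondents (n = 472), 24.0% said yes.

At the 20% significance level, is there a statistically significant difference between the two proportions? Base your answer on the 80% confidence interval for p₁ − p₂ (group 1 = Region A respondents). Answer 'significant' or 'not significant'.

The two standard errors are √(0.4340×0.5660/1122) = 0.01480 and √(0.2400×0.7600/472) = 0.01966.
Because the samples are independent, SE_diff = √(0.01480² + 0.01966²) = 0.02461.
Using z* = 1.282 for 80%, ME = 1.282 × 0.02461 = 0.03155.
p̂₁ − p̂₂ = 0.1940; interval 0.1940 ± 0.03155 gives (0.16245, 0.22555).
The interval (0.16245, 0.22555) does not contain 0, so the difference is significant.

significant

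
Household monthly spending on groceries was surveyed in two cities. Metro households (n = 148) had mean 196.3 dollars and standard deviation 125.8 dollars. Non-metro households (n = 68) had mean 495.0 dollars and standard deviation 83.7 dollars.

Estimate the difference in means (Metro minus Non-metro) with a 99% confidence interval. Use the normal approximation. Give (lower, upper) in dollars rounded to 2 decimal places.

(-336.03, -261.37)

Standard errors of each mean: 125.8/√148 = 10.3407 and 83.7/√68 = 10.1501.
SE(x̄₁ − x̄₂) = √(10.3407² + 10.1501²) = 14.4898 for independent samples with unequal variances.
With z* = 2.576, the margin is 2.576 × 14.4898 = 37.3257.
x̄₁ − x̄₂ = 196.3 − 495.0 = -298.7000; the interval is -298.7000 ± 37.3257 = (-336.03, -261.37).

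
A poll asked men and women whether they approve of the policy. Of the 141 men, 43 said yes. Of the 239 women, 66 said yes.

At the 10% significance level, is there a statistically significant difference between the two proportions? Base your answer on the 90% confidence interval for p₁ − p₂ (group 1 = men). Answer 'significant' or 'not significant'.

p̂₁ = 43/141 = 0.3050 and p̂₂ = 66/239 = 0.2762.
SE₁ = √(p̂₁(1−p̂₁)/n₁) = √(0.3050·0.6950/141) = 0.03877; SE₂ = √(0.2762·0.7238/239) = 0.02892.
Independent samples: SE of the difference = √(SE₁² + SE₂²) = √(0.0015031129 + 0.0008363664) = 0.04837.
z* for 90% confidence is 1.645, so the margin of error is 1.645 × 0.04837 = 0.07957.
Point estimate p̂₁ − p̂₂ = 0.3050 − 0.2762 = 0.0288.
0.0288 ± 0.07957 → (-0.05077, 0.10837).
The interval (-0.05077, 0.10837) contains 0, so the difference is not significant.

not significant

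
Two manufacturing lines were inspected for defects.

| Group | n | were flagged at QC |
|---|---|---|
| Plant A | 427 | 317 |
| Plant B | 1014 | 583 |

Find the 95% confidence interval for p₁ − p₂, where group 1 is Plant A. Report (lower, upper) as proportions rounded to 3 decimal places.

(0.116, 0.219)

First, p̂₁ = 317/427 = 0.7424; p̂₂ = 583/1014 = 0.5750.
The two standard errors are √(0.7424×0.2576/427) = 0.02116 and √(0.5750×0.4250/1014) = 0.01552.
Because the samples are independent, SE_diff = √(0.02116² + 0.01552²) = 0.02624.
Using z* = 1.960 for 95%, ME = 1.960 × 0.02624 = 0.05143.
p̂₁ − p̂₂ = 0.1674; interval 0.1674 ± 0.05143 gives (0.116, 0.219).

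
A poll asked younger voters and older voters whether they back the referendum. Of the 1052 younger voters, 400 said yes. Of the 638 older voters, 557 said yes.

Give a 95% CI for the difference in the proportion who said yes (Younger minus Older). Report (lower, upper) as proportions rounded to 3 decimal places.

(-0.532, -0.454)

First, p̂₁ = 400/1052 = 0.3802; p̂₂ = 557/638 = 0.8730.
The two standard errors are √(0.3802×0.6198/1052) = 0.01497 and √(0.8730×0.1270/638) = 0.01318.
Because the samples are independent, SE_diff = √(0.01497² + 0.01318²) = 0.01995.
Using z* = 1.960 for 95%, ME = 1.960 × 0.01995 = 0.03910.
p̂₁ − p̂₂ = -0.4928; interval -0.4928 ± 0.03910 gives (-0.532, -0.454).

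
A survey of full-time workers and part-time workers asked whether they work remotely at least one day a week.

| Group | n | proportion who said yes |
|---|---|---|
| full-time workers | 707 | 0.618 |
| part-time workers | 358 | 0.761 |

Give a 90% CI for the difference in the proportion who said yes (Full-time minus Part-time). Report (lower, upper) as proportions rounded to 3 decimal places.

Each SE is √(p̂(1−p̂)/n): √(0.6180·0.3820/707) = 0.01827 and √(0.7610·0.2390/358) = 0.02254.
SE(p̂₁ − p̂₂) = √(SE₁² + SE₂²) = √(0.0003337929 + 0.0005080516) = 0.02901, since the two samples are independent.
At 90% confidence z* = 1.645; margin = 1.645 × 0.02901 = 0.04772.
The difference is 0.6180 − 0.7610 = -0.1430, so the interval is -0.1430 ± 0.04772 = (-0.191, -0.095).

(-0.191, -0.095)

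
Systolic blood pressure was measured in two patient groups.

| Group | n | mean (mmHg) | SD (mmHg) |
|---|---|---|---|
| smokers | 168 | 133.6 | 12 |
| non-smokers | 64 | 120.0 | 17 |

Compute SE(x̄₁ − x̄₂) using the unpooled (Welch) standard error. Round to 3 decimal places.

2.318

SE₁ = s₁/√n₁ = 12/√168 = 0.9258; SE₂ = 17/√64 = 2.1250.
Independent samples, unequal variances: SE_diff = √(SE₁² + SE₂²) = √(0.85710564 + 4.515625) = 2.3179.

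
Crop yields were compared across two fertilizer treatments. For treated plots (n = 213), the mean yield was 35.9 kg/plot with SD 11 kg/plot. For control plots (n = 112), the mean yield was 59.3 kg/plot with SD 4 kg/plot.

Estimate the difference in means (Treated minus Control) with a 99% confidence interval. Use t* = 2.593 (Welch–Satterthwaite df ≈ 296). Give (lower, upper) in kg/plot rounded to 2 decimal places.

Standard errors of each mean: 11/√213 = 0.7537 and 4/√112 = 0.3780.
SE(x̄₁ − x̄₂) = √(0.7537² + 0.3780²) = 0.8432 for independent samples with unequal variances.
With t* = 2.593, the margin is 2.593 × 0.8432 = 2.1864.
x̄₁ − x̄₂ = 35.9 − 59.3 = -23.4000; the interval is -23.4000 ± 2.1864 = (-25.59, -21.21).

(-25.59, -21.21)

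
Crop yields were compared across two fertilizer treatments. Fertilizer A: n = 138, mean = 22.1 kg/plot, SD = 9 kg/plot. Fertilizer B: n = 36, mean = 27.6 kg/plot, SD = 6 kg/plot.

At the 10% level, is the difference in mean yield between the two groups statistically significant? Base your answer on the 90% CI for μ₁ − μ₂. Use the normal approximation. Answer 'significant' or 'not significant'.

Standard errors of each mean: 9/√138 = 0.7661 and 6/√36 = 1.0000.
SE(x̄₁ − x̄₂) = √(0.7661² + 1.0000²) = 1.2597 for independent samples with unequal variances.
With z* = 1.645, the margin is 1.645 × 1.2597 = 2.0722.
x̄₁ − x̄₂ = 22.1 − 27.6 = -5.5000; the interval is -5.5000 ± 2.0722 = (-7.5722, -3.4278).
The interval (-7.5722, -3.4278) does not contain 0, so the difference is significant.

significant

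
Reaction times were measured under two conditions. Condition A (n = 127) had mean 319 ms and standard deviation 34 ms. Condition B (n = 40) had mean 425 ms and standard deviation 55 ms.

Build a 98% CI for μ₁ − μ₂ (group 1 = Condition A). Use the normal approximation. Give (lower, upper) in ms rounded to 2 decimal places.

(-127.41, -84.59)

Standard errors of each mean: 34/√127 = 3.0170 and 55/√40 = 8.6963.
SE(x̄₁ − x̄₂) = √(3.0170² + 8.6963²) = 9.2048 for independent samples with unequal variances.
With z* = 2.326, the margin is 2.326 × 9.2048 = 21.4104.
x̄₁ − x̄₂ = 319 − 425 = -106.0000; the interval is -106.0000 ± 21.4104 = (-127.41, -84.59).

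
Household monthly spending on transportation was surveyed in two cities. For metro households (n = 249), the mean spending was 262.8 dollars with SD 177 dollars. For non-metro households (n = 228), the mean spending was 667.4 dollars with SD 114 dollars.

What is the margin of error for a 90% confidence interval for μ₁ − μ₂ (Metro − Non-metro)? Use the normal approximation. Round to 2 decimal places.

22.24

Standard errors of each mean: 177/√249 = 11.2169 and 114/√228 = 7.5498.
SE(x̄₁ − x̄₂) = √(11.2169² + 7.5498²) = 13.5210 for independent samples with unequal variances.
With z* = 1.645, the margin is 1.645 × 13.5210 = 22.2420.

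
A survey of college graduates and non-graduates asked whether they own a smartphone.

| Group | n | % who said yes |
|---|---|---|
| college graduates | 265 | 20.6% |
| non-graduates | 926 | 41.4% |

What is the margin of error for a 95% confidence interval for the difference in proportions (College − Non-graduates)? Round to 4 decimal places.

0.0581

The two standard errors are √(0.2060×0.7940/265) = 0.02484 and √(0.4140×0.5860/926) = 0.01619.
Because the samples are independent, SE_diff = √(0.02484² + 0.01619²) = 0.02965.
Using z* = 1.960 for 95%, ME = 1.960 × 0.02965 = 0.05811.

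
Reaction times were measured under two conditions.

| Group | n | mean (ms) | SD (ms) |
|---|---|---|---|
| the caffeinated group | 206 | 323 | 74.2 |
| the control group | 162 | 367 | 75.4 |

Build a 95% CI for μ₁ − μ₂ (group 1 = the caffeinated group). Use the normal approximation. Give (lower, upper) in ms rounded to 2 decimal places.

(-59.41, -28.59)

Standard errors of each mean: 74.2/√206 = 5.1698 and 75.4/√162 = 5.9240.
SE(x̄₁ − x̄₂) = √(5.1698² + 5.9240²) = 7.8626 for independent samples with unequal variances.
With z* = 1.960, the margin is 1.960 × 7.8626 = 15.4107.
x̄₁ − x̄₂ = 323 − 367 = -44.0000; the interval is -44.0000 ± 15.4107 = (-59.41, -28.59).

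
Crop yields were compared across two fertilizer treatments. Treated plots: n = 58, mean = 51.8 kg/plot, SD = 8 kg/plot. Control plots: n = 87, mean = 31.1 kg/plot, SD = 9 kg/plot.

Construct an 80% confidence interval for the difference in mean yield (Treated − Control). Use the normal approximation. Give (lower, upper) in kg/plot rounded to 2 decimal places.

SE₁ = s₁/√n₁ = 8/√58 = 1.0505; SE₂ = 9/√87 = 0.9649.
Independent samples, unequal variances: SE_diff = √(SE₁² + SE₂²) = √(1.10355025 + 0.93103201) = 1.4264.
z* = 1.282, so margin of error = 1.282 × 1.4264 = 1.8286.
Difference in means = 51.8 − 31.1 = 20.7000.
20.7000 ± 1.8286 → (18.87, 22.53).

(18.87, 22.53)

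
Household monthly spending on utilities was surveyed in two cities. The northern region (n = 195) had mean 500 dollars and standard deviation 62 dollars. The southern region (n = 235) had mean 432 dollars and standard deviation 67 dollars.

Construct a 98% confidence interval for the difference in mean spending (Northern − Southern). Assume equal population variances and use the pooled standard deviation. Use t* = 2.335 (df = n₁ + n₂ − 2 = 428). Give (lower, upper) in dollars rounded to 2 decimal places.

Pooled variance s_p² = [194·62² + 234·67²] / (195+235−2) = 4196.6402, so s_p = 64.7815.
SE_diff = s_p·√(1/n₁ + 1/n₂) = 64.7815·√(1/195 + 1/235) = 6.2753.
t* = 2.335; margin = 2.335 × 6.2753 = 14.6528.
Difference = 500 − 432 = 68.0000.
68.0000 ± 14.6528 → (53.35, 82.65).

(53.35, 82.65)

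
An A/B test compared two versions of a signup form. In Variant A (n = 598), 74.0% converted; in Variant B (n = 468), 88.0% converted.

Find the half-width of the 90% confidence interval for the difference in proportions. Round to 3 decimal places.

0.038

Each SE is √(p̂(1−p̂)/n): √(0.7400·0.2600/598) = 0.01794 and √(0.8800·0.1200/468) = 0.01502.
SE(p̂₁ − p̂₂) = √(SE₁² + SE₂²) = √(0.0003218436 + 0.0002256004) = 0.02340, since the two samples are independent.
At 90% confidence z* = 1.645; margin = 1.645 × 0.02340 = 0.03849.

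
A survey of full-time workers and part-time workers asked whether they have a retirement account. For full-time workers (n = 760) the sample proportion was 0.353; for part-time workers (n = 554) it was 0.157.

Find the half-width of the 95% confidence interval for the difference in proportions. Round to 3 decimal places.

0.046

SE₁ = √(p̂₁(1−p̂₁)/n₁) = √(0.3530·0.6470/760) = 0.01734; SE₂ = √(0.1570·0.8430/554) = 0.01546.
Independent samples: SE of the difference = √(SE₁² + SE₂²) = √(0.0003006756 + 0.0002390116) = 0.02323.
z* for 95% confidence is 1.960, so the margin of error is 1.960 × 0.02323 = 0.04553.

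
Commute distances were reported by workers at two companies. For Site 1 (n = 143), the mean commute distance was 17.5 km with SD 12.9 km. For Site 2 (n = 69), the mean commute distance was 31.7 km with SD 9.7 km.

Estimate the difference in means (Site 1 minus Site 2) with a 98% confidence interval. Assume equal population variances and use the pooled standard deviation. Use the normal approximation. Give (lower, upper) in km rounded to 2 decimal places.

s_p = √[((n₁−1)s₁² + (n₂−1)s₂²)/(n₁+n₂−2)] = √[(142·12.9² + 68·9.7²)/210] = 11.9579.
SE = 11.9579·√(1/143 + 1/69) = 1.7528.
With z* = 2.326, margin = 2.326 × 1.7528 = 4.0770.
x̄₁ − x̄₂ = 17.5 − 31.7 = -14.2000; interval -14.2000 ± 4.0770 = (-18.28, -10.12).

(-18.28, -10.12)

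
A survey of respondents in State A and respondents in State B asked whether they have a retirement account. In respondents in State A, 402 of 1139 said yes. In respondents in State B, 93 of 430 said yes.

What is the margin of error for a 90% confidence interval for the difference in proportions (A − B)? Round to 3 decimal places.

0.040

Sample proportions: 402/1139 = 0.3529, 93/430 = 0.2163.
Each SE is √(p̂(1−p̂)/n): √(0.3529·0.6471/1139) = 0.01416 and √(0.2163·0.7837/430) = 0.01985.
SE(p̂₁ − p̂₂) = √(SE₁² + SE₂²) = √(0.0002005056 + 0.0003940225) = 0.02438, since the two samples are independent.
At 90% confidence z* = 1.645; margin = 1.645 × 0.02438 = 0.04011.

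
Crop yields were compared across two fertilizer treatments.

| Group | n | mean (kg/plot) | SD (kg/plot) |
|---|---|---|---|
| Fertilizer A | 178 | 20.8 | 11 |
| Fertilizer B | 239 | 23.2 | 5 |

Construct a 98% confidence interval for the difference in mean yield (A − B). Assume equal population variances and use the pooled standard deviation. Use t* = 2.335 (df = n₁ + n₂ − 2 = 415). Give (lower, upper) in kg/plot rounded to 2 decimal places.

Pooled variance s_p² = [177·11² + 238·5²] / (178+239−2) = 65.9446, so s_p = 8.1206.
SE_diff = s_p·√(1/n₁ + 1/n₂) = 8.1206·√(1/178 + 1/239) = 0.8040.
t* = 2.335; margin = 2.335 × 0.8040 = 1.8773.
Difference = 20.8 − 23.2 = -2.4000.
-2.4000 ± 1.8773 → (-4.28, -0.52).

(-4.28, -0.52)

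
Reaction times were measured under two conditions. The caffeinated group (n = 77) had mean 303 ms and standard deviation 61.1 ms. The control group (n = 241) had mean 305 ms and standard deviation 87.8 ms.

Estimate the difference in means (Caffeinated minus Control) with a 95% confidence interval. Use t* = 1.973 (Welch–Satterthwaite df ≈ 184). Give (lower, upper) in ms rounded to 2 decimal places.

(-19.70, 15.70)

Per-group SEs: s₁/√n₁ = 61.1/√77 = 6.9630, s₂/√n₂ = 87.8/√241 = 5.6557.
Unpooled SE of the difference: √(48.483369 + 31.98694249) = 8.9705.
Margin of error = t* · SE = 1.973 × 8.9705 = 17.6988.
x̄₁ − x̄₂ = 303 − 305 = -2.0000.
CI: -2.0000 ± 17.6988 = (-19.70, 15.70).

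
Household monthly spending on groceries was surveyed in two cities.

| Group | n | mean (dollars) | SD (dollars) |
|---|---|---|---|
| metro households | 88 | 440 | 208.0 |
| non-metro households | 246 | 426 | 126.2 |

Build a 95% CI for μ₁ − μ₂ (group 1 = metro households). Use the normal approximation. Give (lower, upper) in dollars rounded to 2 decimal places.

(-32.23, 60.23)

SE₁ = s₁/√n₁ = 208.0/√88 = 22.1729; SE₂ = 126.2/√246 = 8.0462.
Independent samples, unequal variances: SE_diff = √(SE₁² + SE₂²) = √(491.63749441 + 64.74133444) = 23.5877.
z* = 1.960, so margin of error = 1.960 × 23.5877 = 46.2319.
Difference in means = 440 − 426 = 14.0000.
14.0000 ± 46.2319 → (-32.23, 60.23).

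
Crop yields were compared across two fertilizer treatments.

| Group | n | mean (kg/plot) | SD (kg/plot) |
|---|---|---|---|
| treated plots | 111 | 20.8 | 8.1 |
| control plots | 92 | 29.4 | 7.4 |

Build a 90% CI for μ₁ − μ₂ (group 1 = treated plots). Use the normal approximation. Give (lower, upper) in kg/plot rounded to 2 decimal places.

Standard errors of each mean: 8.1/√111 = 0.7688 and 7.4/√92 = 0.7715.
SE(x̄₁ − x̄₂) = √(0.7688² + 0.7715²) = 1.0892 for independent samples with unequal variances.
With z* = 1.645, the margin is 1.645 × 1.0892 = 1.7917.
x̄₁ − x̄₂ = 20.8 − 29.4 = -8.6000; the interval is -8.6000 ± 1.7917 = (-10.39, -6.81).

(-10.39, -6.81)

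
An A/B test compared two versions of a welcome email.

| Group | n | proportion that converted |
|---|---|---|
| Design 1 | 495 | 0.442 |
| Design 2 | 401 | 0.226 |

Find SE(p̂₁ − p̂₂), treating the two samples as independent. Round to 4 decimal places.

0.0306

The two standard errors are √(0.4420×0.5580/495) = 0.02232 and √(0.2260×0.7740/401) = 0.02089.
Because the samples are independent, SE_diff = √(0.02232² + 0.02089²) = 0.03057.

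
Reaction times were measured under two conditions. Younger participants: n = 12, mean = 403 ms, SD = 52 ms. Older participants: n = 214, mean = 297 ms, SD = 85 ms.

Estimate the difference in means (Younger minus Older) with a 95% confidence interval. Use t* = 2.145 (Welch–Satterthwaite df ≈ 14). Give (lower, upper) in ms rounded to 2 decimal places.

(71.47, 140.53)

SE₁ = s₁/√n₁ = 52/√12 = 15.0111; SE₂ = 85/√214 = 5.8105.
Independent samples, unequal variances: SE_diff = √(SE₁² + SE₂²) = √(225.33312321 + 33.76191025) = 16.0964.
t* = 2.145, so margin of error = 2.145 × 16.0964 = 34.5268.
Difference in means = 403 − 297 = 106.0000.
106.0000 ± 34.5268 → (71.47, 140.53).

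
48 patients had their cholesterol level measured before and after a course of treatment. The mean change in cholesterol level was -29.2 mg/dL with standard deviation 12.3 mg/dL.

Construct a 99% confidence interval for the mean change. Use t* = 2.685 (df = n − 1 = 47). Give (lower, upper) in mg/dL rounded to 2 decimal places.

Paired design: SE = s_d/√n = 12.3/√48 = 1.7754.
t* = 2.685; margin of error = 2.685 × 1.7754 = 4.7669.
-29.2 ± 4.7669 → (-33.97, -24.43).

(-33.97, -24.43)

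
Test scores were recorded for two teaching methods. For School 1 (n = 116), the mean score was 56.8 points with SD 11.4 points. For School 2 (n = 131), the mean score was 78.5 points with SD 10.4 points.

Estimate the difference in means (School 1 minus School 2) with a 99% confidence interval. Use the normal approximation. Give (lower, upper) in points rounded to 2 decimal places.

Per-group SEs: s₁/√n₁ = 11.4/√116 = 1.0585, s₂/√n₂ = 10.4/√131 = 0.9087.
Unpooled SE of the difference: √(1.12042225 + 0.82573569) = 1.3950.
Margin of error = z* · SE = 2.576 × 1.3950 = 3.5935.
x̄₁ − x̄₂ = 56.8 − 78.5 = -21.7000.
CI: -21.7000 ± 3.5935 = (-25.29, -18.11).

(-25.29, -18.11)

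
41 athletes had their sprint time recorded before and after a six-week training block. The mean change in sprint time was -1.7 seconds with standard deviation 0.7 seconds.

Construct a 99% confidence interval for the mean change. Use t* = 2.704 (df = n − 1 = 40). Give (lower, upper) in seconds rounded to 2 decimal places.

This is a matched-pairs design, so SE = s_d/√n = 0.7/√41 = 0.1093.
Margin = 2.704 × 0.1093 = 0.2955; the interval is -1.7 ± 0.2955 = (-2.00, -1.40).

(-2.00, -1.40)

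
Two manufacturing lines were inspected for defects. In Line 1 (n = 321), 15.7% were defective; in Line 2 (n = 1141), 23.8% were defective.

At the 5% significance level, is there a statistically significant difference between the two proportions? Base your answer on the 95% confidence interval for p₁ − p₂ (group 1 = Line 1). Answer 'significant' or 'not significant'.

Each SE is √(p̂(1−p̂)/n): √(0.1570·0.8430/321) = 0.02031 and √(0.2380·0.7620/1141) = 0.01261.
SE(p̂₁ − p̂₂) = √(SE₁² + SE₂²) = √(0.0004124961 + 0.0001590121) = 0.02391, since the two samples are independent.
At 95% confidence z* = 1.960; margin = 1.960 × 0.02391 = 0.04686.
The difference is 0.1570 − 0.2380 = -0.0810, so the interval is -0.0810 ± 0.04686 = (-0.12786, -0.03414).
The interval (-0.12786, -0.03414) does not contain 0, so the difference is significant.

significant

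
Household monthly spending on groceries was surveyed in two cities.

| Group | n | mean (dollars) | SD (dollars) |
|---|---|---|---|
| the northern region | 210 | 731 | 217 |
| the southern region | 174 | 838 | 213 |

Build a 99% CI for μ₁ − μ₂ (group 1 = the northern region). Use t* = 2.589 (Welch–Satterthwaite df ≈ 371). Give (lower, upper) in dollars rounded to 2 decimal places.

(-164.02, -49.98)

Standard errors of each mean: 217/√210 = 14.9744 and 213/√174 = 16.1475.
SE(x̄₁ − x̄₂) = √(14.9744² + 16.1475²) = 22.0221 for independent samples with unequal variances.
With t* = 2.589, the margin is 2.589 × 22.0221 = 57.0152.
x̄₁ − x̄₂ = 731 − 838 = -107.0000; the interval is -107.0000 ± 57.0152 = (-164.02, -49.98).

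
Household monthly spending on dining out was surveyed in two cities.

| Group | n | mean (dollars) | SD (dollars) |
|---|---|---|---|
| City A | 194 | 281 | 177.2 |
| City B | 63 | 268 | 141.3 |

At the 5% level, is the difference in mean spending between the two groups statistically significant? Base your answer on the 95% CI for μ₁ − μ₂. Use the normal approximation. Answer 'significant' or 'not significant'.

not significant

SE₁ = s₁/√n₁ = 177.2/√194 = 12.7222; SE₂ = 141.3/√63 = 17.8021.
Independent samples, unequal variances: SE_diff = √(SE₁² + SE₂²) = √(161.85437284 + 316.91476441) = 21.8808.
z* = 1.960, so margin of error = 1.960 × 21.8808 = 42.8864.
Difference in means = 281 − 268 = 13.0000.
13.0000 ± 42.8864 → (-29.8864, 55.8864).
The interval (-29.8864, 55.8864) contains 0, so the difference is not significant.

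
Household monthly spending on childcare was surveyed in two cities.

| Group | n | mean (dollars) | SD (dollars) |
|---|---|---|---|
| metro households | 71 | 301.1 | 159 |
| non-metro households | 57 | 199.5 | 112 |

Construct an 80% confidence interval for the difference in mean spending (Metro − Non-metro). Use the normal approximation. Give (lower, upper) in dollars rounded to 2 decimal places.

(70.83, 132.37)

SE₁ = s₁/√n₁ = 159/√71 = 18.8698; SE₂ = 112/√57 = 14.8348.
Independent samples, unequal variances: SE_diff = √(SE₁² + SE₂²) = √(356.06935204 + 220.07129104) = 24.0029.
z* = 1.282, so margin of error = 1.282 × 24.0029 = 30.7717.
Difference in means = 301.1 − 199.5 = 101.6000.
101.6000 ± 30.7717 → (70.83, 132.37).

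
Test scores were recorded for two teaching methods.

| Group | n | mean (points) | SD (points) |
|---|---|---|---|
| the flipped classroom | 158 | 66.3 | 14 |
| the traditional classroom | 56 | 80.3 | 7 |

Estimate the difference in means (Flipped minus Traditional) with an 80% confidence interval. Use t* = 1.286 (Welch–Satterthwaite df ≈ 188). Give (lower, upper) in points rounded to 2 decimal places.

(-15.87, -12.13)

Per-group SEs: s₁/√n₁ = 14/√158 = 1.1138, s₂/√n₂ = 7/√56 = 0.9354.
Unpooled SE of the difference: √(1.24055044 + 0.87497316) = 1.4545.
Margin of error = t* · SE = 1.286 × 1.4545 = 1.8705.
x̄₁ − x̄₂ = 66.3 − 80.3 = -14.0000.
CI: -14.0000 ± 1.8705 = (-15.87, -12.13).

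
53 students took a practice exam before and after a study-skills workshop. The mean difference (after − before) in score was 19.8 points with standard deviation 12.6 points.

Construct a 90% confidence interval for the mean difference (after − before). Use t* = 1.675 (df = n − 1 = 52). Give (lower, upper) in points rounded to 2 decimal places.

This is a matched-pairs design, so SE = s_d/√n = 12.6/√53 = 1.7307.
Margin = 1.675 × 1.7307 = 2.8989; the interval is 19.8 ± 2.8989 = (16.90, 22.70).

(16.90, 22.70)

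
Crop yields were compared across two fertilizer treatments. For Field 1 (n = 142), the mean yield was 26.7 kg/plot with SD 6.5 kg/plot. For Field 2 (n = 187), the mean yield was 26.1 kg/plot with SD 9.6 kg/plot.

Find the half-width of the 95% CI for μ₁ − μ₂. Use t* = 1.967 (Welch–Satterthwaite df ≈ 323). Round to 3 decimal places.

Standard errors of each mean: 6.5/√142 = 0.5455 and 9.6/√187 = 0.7020.
SE(x̄₁ − x̄₂) = √(0.5455² + 0.7020²) = 0.8890 for independent samples with unequal variances.
With t* = 1.967, the margin is 1.967 × 0.8890 = 1.7487.

1.749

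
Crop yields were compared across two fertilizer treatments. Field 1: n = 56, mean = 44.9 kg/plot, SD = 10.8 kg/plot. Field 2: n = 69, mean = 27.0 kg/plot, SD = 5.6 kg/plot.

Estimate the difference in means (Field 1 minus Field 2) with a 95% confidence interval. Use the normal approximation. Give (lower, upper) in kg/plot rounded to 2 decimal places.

Per-group SEs: s₁/√n₁ = 10.8/√56 = 1.4432, s₂/√n₂ = 5.6/√69 = 0.6742.
Unpooled SE of the difference: √(2.08282624 + 0.45454564) = 1.5929.
Margin of error = z* · SE = 1.960 × 1.5929 = 3.1221.
x̄₁ − x̄₂ = 44.9 − 27.0 = 17.9000.
CI: 17.9000 ± 3.1221 = (14.78, 21.02).

(14.78, 21.02)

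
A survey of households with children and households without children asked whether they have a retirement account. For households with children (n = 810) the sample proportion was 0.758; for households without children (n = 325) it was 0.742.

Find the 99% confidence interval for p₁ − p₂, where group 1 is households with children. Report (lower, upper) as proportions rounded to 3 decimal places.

(-0.058, 0.090)

The two standard errors are √(0.7580×0.2420/810) = 0.01505 and √(0.7420×0.2580/325) = 0.02427.
Because the samples are independent, SE_diff = √(0.01505² + 0.02427²) = 0.02856.
Using z* = 2.576 for 99%, ME = 2.576 × 0.02856 = 0.07357.
p̂₁ − p̂₂ = 0.0160; interval 0.0160 ± 0.07357 gives (-0.058, 0.090).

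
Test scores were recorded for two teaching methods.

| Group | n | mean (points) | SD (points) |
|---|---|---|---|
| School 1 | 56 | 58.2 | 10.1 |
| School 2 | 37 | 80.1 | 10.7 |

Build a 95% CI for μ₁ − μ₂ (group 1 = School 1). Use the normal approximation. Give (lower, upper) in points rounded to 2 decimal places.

SE₁ = s₁/√n₁ = 10.1/√56 = 1.3497; SE₂ = 10.7/√37 = 1.7591.
Independent samples, unequal variances: SE_diff = √(SE₁² + SE₂²) = √(1.82169009 + 3.09443281) = 2.2172.
z* = 1.960, so margin of error = 1.960 × 2.2172 = 4.3457.
Difference in means = 58.2 − 80.1 = -21.9000.
-21.9000 ± 4.3457 → (-26.25, -17.55).

(-26.25, -17.55)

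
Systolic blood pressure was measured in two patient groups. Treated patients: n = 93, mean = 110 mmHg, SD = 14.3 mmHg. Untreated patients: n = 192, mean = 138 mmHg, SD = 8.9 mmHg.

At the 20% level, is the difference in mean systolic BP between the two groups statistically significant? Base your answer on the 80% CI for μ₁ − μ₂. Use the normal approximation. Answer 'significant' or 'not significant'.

Per-group SEs: s₁/√n₁ = 14.3/√93 = 1.4828, s₂/√n₂ = 8.9/√192 = 0.6423.
Unpooled SE of the difference: √(2.19869584 + 0.41254929) = 1.6159.
Margin of error = z* · SE = 1.282 × 1.6159 = 2.0716.
x̄₁ − x̄₂ = 110 − 138 = -28.0000.
CI: -28.0000 ± 2.0716 = (-30.0716, -25.9284).
The interval (-30.0716, -25.9284) does not contain 0, so the difference is significant.

significant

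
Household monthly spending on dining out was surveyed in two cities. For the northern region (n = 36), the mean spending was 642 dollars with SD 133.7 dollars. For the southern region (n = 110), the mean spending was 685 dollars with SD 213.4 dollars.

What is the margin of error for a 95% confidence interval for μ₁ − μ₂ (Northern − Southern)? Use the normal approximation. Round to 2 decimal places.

59.14

SE₁ = s₁/√n₁ = 133.7/√36 = 22.2833; SE₂ = 213.4/√110 = 20.3469.
Independent samples, unequal variances: SE_diff = √(SE₁² + SE₂²) = √(496.54545889 + 413.99633961) = 30.1752.
z* = 1.960, so margin of error = 1.960 × 30.1752 = 59.1434.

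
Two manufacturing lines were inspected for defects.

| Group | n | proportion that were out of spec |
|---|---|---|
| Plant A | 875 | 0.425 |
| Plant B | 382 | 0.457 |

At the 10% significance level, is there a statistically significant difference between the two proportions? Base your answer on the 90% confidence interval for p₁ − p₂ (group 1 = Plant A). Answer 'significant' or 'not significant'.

The two standard errors are √(0.4250×0.5750/875) = 0.01671 and √(0.4570×0.5430/382) = 0.02549.
Because the samples are independent, SE_diff = √(0.01671² + 0.02549²) = 0.03048.
Using z* = 1.645 for 90%, ME = 1.645 × 0.03048 = 0.05014.
p̂₁ − p̂₂ = -0.0320; interval -0.0320 ± 0.05014 gives (-0.08214, 0.01814).
The interval (-0.08214, 0.01814) contains 0, so the difference is not significant.

not significant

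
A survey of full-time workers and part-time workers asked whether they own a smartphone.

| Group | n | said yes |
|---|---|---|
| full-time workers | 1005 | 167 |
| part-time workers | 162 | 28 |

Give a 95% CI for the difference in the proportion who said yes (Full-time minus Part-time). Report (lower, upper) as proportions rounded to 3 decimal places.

First, p̂₁ = 167/1005 = 0.1662; p̂₂ = 28/162 = 0.1728.
The two standard errors are √(0.1662×0.8338/1005) = 0.01174 and √(0.1728×0.8272/162) = 0.02970.
Because the samples are independent, SE_diff = √(0.01174² + 0.02970²) = 0.03194.
Using z* = 1.960 for 95%, ME = 1.960 × 0.03194 = 0.06260.
p̂₁ − p̂₂ = -0.0066; interval -0.0066 ± 0.06260 gives (-0.069, 0.056).

(-0.069, 0.056)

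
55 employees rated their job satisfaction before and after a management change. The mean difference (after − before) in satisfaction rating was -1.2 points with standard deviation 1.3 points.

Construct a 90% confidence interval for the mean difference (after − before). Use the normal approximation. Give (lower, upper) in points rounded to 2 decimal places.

This is a matched-pairs design, so SE = s_d/√n = 1.3/√55 = 0.1753.
Margin = 1.645 × 0.1753 = 0.2884; the interval is -1.2 ± 0.2884 = (-1.49, -0.91).

(-1.49, -0.91)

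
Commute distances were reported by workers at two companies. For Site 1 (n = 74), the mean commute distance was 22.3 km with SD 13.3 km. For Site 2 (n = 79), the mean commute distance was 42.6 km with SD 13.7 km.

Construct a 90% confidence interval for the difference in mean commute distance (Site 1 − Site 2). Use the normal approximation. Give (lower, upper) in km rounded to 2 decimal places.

(-23.89, -16.71)

Per-group SEs: s₁/√n₁ = 13.3/√74 = 1.5461, s₂/√n₂ = 13.7/√79 = 1.5414.
Unpooled SE of the difference: √(2.39042521 + 2.37591396) = 2.1832.
Margin of error = z* · SE = 1.645 × 2.1832 = 3.5914.
x̄₁ − x̄₂ = 22.3 − 42.6 = -20.3000.
CI: -20.3000 ± 3.5914 = (-23.89, -16.71).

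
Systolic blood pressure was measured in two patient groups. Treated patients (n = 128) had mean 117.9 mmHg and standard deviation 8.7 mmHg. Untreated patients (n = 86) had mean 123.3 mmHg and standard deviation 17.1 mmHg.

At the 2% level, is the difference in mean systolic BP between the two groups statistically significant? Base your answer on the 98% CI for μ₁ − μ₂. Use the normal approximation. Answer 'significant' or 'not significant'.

Standard errors of each mean: 8.7/√128 = 0.7690 and 17.1/√86 = 1.8439.
SE(x̄₁ − x̄₂) = √(0.7690² + 1.8439²) = 1.9978 for independent samples with unequal variances.
With z* = 2.326, the margin is 2.326 × 1.9978 = 4.6469.
x̄₁ − x̄₂ = 117.9 − 123.3 = -5.4000; the interval is -5.4000 ± 4.6469 = (-10.0469, -0.7531).
The interval (-10.0469, -0.7531) does not contain 0, so the difference is significant.

significant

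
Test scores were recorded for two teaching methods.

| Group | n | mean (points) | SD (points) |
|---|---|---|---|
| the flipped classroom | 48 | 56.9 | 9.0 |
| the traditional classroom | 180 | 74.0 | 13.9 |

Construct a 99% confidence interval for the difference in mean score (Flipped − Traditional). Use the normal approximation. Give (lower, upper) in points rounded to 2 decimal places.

(-21.38, -12.82)

Per-group SEs: s₁/√n₁ = 9.0/√48 = 1.2990, s₂/√n₂ = 13.9/√180 = 1.0360.
Unpooled SE of the difference: √(1.687401 + 1.073296) = 1.6615.
Margin of error = z* · SE = 2.576 × 1.6615 = 4.2800.
x̄₁ − x̄₂ = 56.9 − 74.0 = -17.1000.
CI: -17.1000 ± 4.2800 = (-21.38, -12.82).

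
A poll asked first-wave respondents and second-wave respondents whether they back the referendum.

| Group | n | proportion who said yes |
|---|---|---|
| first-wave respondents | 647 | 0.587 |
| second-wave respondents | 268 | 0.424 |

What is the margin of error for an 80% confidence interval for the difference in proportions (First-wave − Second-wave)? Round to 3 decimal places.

SE₁ = √(p̂₁(1−p̂₁)/n₁) = √(0.5870·0.4130/647) = 0.01936; SE₂ = √(0.4240·0.5760/268) = 0.03019.
Independent samples: SE of the difference = √(SE₁² + SE₂²) = √(0.0003748096 + 0.0009114361) = 0.03586.
z* for 80% confidence is 1.282, so the margin of error is 1.282 × 0.03586 = 0.04597.

0.046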